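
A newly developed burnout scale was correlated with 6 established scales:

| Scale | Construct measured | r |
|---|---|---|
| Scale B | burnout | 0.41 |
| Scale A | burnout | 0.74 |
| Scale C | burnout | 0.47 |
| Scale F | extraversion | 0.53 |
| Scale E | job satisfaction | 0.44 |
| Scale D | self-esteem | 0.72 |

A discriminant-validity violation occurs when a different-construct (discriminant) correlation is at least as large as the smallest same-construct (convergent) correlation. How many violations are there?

Convergent (same construct = burnout): Scale B, Scale A, Scale C.
Smallest convergent = 0.41. Discriminant values: 0.53, 0.44, 0.72; count ≥ 0.41 → 3.

3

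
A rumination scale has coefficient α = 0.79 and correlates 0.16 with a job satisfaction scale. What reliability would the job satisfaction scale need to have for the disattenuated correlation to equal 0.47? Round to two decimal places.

0.15

r_true = r_obs / √(r_xx · r_yy) ⇒ 0.47 = 0.16 / √(0.79 · r_yy).
√(0.79 · r_yy) = 0.16 / 0.47 = 0.3404; 0.79 · r_yy = 0.1159; r_yy = 0.1159 / 0.79 ≈ 0.15.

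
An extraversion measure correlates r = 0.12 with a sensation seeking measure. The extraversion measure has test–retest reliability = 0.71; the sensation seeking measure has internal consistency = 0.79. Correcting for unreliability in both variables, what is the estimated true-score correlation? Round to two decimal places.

0.16

r_true = r_obs / √(r_xx · r_yy) = 0.12 / √(0.71 × 0.79) = 0.12 / √0.5609 = 0.12 / 0.7489 ≈ 0.16.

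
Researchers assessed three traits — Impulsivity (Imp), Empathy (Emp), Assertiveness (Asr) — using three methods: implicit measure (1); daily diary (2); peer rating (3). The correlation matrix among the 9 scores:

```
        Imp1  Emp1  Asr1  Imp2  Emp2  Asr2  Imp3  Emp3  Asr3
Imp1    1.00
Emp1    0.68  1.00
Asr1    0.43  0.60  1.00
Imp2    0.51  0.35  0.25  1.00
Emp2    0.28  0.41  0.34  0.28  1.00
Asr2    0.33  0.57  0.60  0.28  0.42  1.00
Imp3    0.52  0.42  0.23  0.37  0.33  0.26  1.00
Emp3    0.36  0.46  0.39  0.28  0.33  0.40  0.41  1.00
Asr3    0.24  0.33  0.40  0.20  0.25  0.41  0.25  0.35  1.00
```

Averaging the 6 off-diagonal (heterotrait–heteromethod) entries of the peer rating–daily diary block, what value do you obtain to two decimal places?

HTHM values (method 3 × method 2): 0.33, 0.26, 0.28, 0.40, 0.20, 0.25; mean = 1.72/6 = 0.29.

0.29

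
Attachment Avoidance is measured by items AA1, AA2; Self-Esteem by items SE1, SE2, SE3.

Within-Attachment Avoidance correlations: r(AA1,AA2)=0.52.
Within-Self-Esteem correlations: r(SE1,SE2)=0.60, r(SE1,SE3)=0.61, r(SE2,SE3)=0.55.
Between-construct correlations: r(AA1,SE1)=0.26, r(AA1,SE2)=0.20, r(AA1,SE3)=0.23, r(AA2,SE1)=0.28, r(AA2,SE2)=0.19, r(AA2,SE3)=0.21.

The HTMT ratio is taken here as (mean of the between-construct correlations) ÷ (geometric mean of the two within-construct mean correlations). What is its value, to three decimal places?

Between-construct mean = 1.37/6 = 0.2283.
Mean within-AA = 0.52/1 = 0.5200; mean within-SE = 1.76/3 = 0.5867.
Geometric mean = √(0.5200 × 0.5867) = 0.5523.
HTMT = 0.2283 / 0.5523 = 0.413.

0.413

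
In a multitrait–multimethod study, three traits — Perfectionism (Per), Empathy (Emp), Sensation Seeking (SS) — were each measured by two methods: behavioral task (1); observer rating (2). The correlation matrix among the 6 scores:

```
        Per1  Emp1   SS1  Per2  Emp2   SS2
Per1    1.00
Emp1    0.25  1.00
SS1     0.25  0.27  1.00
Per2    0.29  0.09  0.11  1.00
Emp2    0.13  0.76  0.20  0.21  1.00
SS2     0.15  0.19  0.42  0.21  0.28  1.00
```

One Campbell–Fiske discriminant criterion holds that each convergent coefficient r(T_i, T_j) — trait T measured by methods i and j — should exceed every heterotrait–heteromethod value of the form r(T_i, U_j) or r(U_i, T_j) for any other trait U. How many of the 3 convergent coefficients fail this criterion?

0

Checking each validity diagonal entry against its comparison values:
Per (methods 1·2): 0.29 vs {0.13, 0.09, 0.15, 0.11} → pass.
Emp (methods 1·2): 0.76 vs {0.09, 0.13, 0.19, 0.20} → pass.
SS (methods 1·2): 0.42 vs {0.11, 0.15, 0.20, 0.19} → pass.
0 of 3 fail.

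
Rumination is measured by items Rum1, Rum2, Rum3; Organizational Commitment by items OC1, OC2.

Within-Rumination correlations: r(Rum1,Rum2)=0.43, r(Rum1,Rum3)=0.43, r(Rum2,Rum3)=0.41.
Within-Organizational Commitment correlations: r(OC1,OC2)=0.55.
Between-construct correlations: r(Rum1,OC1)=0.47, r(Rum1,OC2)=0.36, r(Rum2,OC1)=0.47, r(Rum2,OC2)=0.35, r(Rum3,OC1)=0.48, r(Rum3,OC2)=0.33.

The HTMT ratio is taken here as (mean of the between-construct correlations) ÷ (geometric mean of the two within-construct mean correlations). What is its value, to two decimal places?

Between-construct mean = 2.46/6 = 0.4100.
Mean within-Rum = 1.27/3 = 0.4233; mean within-OC = 0.55/1 = 0.5500.
Geometric mean = √(0.4233 × 0.5500) = 0.4825.
HTMT = 0.4100 / 0.4825 = 0.85.

0.85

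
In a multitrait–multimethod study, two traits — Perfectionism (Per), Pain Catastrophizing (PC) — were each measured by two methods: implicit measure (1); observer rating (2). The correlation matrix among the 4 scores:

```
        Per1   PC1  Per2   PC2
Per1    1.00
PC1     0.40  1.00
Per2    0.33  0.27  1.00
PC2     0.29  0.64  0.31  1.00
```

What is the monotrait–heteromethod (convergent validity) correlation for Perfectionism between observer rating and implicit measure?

0.33

Same trait (Per), different methods: r(Per2, Per1) = 0.33.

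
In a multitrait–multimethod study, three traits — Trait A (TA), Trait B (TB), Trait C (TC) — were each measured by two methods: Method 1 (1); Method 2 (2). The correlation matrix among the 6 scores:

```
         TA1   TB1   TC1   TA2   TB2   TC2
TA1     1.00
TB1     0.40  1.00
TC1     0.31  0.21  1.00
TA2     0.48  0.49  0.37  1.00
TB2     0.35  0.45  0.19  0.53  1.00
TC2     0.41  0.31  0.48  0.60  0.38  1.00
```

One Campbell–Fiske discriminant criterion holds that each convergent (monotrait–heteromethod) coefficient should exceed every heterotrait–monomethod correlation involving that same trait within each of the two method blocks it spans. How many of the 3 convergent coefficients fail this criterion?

3

Convergent coefficients and their comparison sets:
TA (methods 1·2): 0.48 vs {0.40, 0.53, 0.31, 0.60} → fail.
TB (methods 1·2): 0.45 vs {0.40, 0.53, 0.21, 0.38} → fail.
TC (methods 1·2): 0.48 vs {0.31, 0.60, 0.21, 0.38} → fail.
3 of 3 fail.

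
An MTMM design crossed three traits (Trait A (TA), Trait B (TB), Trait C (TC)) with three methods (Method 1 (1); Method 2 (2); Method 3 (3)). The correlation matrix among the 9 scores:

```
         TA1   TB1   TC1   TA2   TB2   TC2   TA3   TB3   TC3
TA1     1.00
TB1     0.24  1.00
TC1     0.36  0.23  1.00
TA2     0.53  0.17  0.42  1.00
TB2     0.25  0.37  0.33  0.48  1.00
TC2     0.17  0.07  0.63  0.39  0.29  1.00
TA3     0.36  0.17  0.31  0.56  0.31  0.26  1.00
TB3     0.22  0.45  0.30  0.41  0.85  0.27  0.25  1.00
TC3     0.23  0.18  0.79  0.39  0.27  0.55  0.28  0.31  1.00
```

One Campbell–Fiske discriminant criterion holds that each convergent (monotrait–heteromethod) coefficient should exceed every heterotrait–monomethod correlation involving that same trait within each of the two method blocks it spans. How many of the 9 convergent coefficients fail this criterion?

2

Convergent coefficients and their comparison sets:
TA (methods 1·2): 0.53 vs {0.24, 0.48, 0.36, 0.39} → pass.
TA (methods 1·3): 0.36 vs {0.24, 0.25, 0.36, 0.28} → fail.
TA (methods 2·3): 0.56 vs {0.48, 0.25, 0.39, 0.28} → pass.
TB (methods 1·2): 0.37 vs {0.24, 0.48, 0.23, 0.29} → fail.
TB (methods 1·3): 0.45 vs {0.24, 0.25, 0.23, 0.31} → pass.
TB (methods 2·3): 0.85 vs {0.48, 0.25, 0.29, 0.31} → pass.
TC (methods 1·2): 0.63 vs {0.36, 0.39, 0.23, 0.29} → pass.
TC (methods 1·3): 0.79 vs {0.36, 0.28, 0.23, 0.31} → pass.
TC (methods 2·3): 0.55 vs {0.39, 0.28, 0.29, 0.31} → pass.
2 of 9 fail.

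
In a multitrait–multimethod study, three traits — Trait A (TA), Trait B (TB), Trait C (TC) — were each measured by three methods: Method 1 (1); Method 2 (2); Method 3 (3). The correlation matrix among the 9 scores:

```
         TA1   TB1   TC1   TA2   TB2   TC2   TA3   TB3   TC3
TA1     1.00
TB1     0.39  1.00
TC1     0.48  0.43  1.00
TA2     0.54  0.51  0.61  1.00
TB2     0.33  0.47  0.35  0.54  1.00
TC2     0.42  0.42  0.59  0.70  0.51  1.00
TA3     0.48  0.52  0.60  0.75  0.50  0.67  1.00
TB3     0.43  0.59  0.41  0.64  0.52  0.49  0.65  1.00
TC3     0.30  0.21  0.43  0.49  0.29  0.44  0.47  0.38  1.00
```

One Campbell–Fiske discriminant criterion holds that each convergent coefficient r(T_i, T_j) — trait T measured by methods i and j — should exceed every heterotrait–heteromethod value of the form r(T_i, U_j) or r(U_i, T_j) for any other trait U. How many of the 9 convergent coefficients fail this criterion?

Checking each validity diagonal entry against its comparison values:
TA (methods 1·2): 0.54 vs {0.33, 0.51, 0.42, 0.61} → fail.
TA (methods 1·3): 0.48 vs {0.43, 0.52, 0.30, 0.60} → fail.
TA (methods 2·3): 0.75 vs {0.64, 0.50, 0.49, 0.67} → pass.
TB (methods 1·2): 0.47 vs {0.51, 0.33, 0.42, 0.35} → fail.
TB (methods 1·3): 0.59 vs {0.52, 0.43, 0.21, 0.41} → pass.
TB (methods 2·3): 0.52 vs {0.50, 0.64, 0.29, 0.49} → fail.
TC (methods 1·2): 0.59 vs {0.61, 0.42, 0.35, 0.42} → fail.
TC (methods 1·3): 0.43 vs {0.60, 0.30, 0.41, 0.21} → fail.
TC (methods 2·3): 0.44 vs {0.67, 0.49, 0.49, 0.29} → fail.
7 of 9 fail.

7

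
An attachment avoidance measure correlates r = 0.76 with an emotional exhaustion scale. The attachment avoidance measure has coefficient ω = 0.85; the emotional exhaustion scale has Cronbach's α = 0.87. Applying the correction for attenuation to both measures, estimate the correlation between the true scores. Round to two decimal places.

0.88

r_true = r_obs / √(r_xx · r_yy) = 0.76 / √(0.85 × 0.87) = 0.76 / √0.7395 = 0.76 / 0.8599 ≈ 0.88.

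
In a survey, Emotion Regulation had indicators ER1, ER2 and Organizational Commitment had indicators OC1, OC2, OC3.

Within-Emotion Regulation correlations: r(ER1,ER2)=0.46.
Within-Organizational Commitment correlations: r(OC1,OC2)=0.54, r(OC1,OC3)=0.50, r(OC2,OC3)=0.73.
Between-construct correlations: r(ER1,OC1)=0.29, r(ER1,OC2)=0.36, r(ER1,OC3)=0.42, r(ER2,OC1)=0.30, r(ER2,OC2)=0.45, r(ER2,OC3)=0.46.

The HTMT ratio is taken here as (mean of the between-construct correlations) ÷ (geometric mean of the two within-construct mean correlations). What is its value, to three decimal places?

Between-construct mean = 2.28/6 = 0.3800.
Mean within-ER = 0.46/1 = 0.4600; mean within-OC = 1.77/3 = 0.5900.
Geometric mean = √(0.4600 × 0.5900) = 0.5210.
HTMT = 0.3800 / 0.5210 = 0.729.

0.729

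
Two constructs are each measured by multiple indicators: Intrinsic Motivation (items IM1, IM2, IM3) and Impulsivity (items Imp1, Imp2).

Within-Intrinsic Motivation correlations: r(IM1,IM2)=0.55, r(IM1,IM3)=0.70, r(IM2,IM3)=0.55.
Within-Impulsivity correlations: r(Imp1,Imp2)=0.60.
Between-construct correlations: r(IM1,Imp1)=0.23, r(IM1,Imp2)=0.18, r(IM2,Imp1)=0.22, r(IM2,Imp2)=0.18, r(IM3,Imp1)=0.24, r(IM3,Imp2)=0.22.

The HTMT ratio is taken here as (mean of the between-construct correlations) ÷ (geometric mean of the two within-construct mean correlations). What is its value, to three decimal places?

0.353

Mean heterotrait r = 1.27/6 = 0.2117.
Mean within-IM = 1.80/3 = 0.6000; mean within-Imp = 0.60/1 = 0.6000.
Geometric mean = √(0.6000 × 0.6000) = 0.6000.
HTMT = 0.2117 / 0.6000 = 0.353.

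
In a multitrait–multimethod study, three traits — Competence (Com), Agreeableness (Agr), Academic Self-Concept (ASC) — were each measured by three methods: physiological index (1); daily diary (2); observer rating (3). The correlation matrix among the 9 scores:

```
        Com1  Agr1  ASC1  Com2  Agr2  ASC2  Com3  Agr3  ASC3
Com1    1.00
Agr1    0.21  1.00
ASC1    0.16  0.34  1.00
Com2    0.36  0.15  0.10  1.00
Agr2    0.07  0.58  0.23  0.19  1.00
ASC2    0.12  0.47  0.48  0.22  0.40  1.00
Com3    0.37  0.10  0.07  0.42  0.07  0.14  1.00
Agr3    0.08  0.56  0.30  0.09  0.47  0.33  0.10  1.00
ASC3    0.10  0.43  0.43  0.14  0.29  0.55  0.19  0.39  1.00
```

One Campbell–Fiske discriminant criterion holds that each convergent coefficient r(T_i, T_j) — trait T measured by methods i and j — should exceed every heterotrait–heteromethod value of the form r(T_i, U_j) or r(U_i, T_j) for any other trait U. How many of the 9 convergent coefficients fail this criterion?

Each convergent coefficient versus the relevant comparison correlations:
Com (methods 1·2): 0.36 vs {0.07, 0.15, 0.12, 0.10} → pass.
Com (methods 1·3): 0.37 vs {0.08, 0.10, 0.10, 0.07} → pass.
Com (methods 2·3): 0.42 vs {0.09, 0.07, 0.14, 0.14} → pass.
Agr (methods 1·2): 0.58 vs {0.15, 0.07, 0.47, 0.23} → pass.
Agr (methods 1·3): 0.56 vs {0.10, 0.08, 0.43, 0.30} → pass.
Agr (methods 2·3): 0.47 vs {0.07, 0.09, 0.29, 0.33} → pass.
ASC (methods 1·2): 0.48 vs {0.10, 0.12, 0.23, 0.47} → pass.
ASC (methods 1·3): 0.43 vs {0.07, 0.10, 0.30, 0.43} → fail.
ASC (methods 2·3): 0.55 vs {0.14, 0.14, 0.33, 0.29} → pass.
1 of 9 fail.

1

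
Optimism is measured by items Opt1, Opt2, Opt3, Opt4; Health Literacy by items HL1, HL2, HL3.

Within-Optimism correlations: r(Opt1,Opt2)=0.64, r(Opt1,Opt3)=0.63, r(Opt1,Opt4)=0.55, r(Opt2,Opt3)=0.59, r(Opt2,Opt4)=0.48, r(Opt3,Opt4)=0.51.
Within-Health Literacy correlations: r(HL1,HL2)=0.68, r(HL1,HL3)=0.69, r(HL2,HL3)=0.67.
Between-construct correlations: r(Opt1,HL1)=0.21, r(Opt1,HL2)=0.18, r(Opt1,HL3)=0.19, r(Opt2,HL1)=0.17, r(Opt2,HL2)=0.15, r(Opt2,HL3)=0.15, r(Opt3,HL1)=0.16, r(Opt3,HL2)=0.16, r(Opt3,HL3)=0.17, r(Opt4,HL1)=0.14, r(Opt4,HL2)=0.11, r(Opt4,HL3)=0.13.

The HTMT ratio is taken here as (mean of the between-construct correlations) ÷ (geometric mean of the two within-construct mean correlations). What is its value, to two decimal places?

Between-construct mean = 1.92/12 = 0.1600.
Mean within-Opt = 3.40/6 = 0.5667; mean within-HL = 2.04/3 = 0.6800.
Geometric mean = √(0.5667 × 0.6800) = 0.6208.
HTMT = 0.1600 / 0.6208 = 0.26.

0.26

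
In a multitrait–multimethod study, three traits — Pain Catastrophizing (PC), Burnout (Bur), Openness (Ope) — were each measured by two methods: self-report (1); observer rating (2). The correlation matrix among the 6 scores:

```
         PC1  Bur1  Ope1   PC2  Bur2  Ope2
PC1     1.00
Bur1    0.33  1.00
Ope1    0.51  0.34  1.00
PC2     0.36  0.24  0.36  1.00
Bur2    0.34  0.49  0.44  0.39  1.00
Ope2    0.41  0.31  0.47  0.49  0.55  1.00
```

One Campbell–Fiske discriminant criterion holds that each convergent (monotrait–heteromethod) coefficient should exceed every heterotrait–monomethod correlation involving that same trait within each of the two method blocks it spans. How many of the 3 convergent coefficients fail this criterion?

3

Each convergent coefficient versus the relevant comparison correlations:
PC (methods 1·2): 0.36 vs {0.33, 0.39, 0.51, 0.49} → fail.
Bur (methods 1·2): 0.49 vs {0.33, 0.39, 0.34, 0.55} → fail.
Ope (methods 1·2): 0.47 vs {0.51, 0.49, 0.34, 0.55} → fail.
3 of 3 fail.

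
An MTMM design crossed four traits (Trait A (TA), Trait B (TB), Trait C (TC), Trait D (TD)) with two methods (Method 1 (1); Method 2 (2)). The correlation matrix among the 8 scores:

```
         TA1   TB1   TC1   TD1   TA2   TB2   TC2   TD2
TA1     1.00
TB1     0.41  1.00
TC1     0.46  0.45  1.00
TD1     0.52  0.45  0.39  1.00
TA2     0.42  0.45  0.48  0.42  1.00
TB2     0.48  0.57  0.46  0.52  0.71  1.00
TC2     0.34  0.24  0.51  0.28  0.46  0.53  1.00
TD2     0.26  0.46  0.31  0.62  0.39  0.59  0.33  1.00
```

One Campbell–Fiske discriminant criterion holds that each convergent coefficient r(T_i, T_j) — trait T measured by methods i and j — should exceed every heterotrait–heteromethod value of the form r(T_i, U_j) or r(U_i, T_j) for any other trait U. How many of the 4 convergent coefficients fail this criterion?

Each convergent coefficient versus the relevant comparison correlations:
TA (methods 1·2): 0.42 vs {0.48, 0.45, 0.34, 0.48, 0.26, 0.42} → fail.
TB (methods 1·2): 0.57 vs {0.45, 0.48, 0.24, 0.46, 0.46, 0.52} → pass.
TC (methods 1·2): 0.51 vs {0.48, 0.34, 0.46, 0.24, 0.31, 0.28} → pass.
TD (methods 1·2): 0.62 vs {0.42, 0.26, 0.52, 0.46, 0.28, 0.31} → pass.
1 of 4 fail.

1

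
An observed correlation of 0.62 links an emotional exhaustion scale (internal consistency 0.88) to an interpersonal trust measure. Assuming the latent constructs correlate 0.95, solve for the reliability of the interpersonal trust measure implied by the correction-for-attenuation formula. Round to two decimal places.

r_true = r_obs / √(r_xx · r_yy) ⇒ 0.95 = 0.62 / √(0.88 · r_yy).
√(0.88 · r_yy) = 0.62 / 0.95 = 0.6526; 0.88 · r_yy = 0.4259; r_yy = 0.4259 / 0.88 ≈ 0.48.

0.48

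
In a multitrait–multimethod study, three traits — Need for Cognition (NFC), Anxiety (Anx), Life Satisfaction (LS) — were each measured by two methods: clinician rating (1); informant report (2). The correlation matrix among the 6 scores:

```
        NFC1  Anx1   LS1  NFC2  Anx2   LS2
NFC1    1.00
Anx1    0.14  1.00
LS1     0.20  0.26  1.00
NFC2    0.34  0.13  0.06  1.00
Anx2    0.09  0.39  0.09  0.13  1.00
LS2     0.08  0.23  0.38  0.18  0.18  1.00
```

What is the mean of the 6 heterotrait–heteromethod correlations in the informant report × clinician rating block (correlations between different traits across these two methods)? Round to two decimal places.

HTHM values (method 2 × method 1): 0.13, 0.06, 0.09, 0.09, 0.08, 0.23; mean = 0.68/6 = 0.11.

0.11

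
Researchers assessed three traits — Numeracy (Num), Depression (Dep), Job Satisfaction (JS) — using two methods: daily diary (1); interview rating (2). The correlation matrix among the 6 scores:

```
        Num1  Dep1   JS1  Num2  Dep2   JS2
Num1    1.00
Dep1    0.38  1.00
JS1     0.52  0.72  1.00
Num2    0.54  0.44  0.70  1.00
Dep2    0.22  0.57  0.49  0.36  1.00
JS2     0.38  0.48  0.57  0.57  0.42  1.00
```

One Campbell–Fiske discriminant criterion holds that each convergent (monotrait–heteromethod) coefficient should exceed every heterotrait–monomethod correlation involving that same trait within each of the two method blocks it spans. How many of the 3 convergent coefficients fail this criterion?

3

Convergent coefficients and their comparison sets:
Num (methods 1·2): 0.54 vs {0.38, 0.36, 0.52, 0.57} → fail.
Dep (methods 1·2): 0.57 vs {0.38, 0.36, 0.72, 0.42} → fail.
JS (methods 1·2): 0.57 vs {0.52, 0.57, 0.72, 0.42} → fail.
3 of 3 fail.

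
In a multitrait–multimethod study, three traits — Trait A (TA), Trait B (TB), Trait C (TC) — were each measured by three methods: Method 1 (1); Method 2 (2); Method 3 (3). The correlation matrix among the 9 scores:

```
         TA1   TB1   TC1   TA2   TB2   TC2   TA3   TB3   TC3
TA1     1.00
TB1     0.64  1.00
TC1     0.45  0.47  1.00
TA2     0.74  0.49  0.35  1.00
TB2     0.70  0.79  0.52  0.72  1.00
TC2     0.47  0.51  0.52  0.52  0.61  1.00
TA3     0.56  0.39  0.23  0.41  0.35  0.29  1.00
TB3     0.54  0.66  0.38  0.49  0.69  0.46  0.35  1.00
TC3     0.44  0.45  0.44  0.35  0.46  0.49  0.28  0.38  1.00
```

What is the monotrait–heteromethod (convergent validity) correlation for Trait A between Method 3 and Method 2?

Same trait (TA), different methods: r(TA3, TA2) = 0.41.

0.41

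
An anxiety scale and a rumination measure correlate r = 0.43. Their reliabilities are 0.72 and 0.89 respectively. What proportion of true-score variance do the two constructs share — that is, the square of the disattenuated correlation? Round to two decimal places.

Disattenuated r = 0.43 / √(0.72 × 0.89) = 0.43 / 0.8005 = 0.5372.
Shared true-score variance = 0.5372² = 0.2886 ≈ 0.29.

0.29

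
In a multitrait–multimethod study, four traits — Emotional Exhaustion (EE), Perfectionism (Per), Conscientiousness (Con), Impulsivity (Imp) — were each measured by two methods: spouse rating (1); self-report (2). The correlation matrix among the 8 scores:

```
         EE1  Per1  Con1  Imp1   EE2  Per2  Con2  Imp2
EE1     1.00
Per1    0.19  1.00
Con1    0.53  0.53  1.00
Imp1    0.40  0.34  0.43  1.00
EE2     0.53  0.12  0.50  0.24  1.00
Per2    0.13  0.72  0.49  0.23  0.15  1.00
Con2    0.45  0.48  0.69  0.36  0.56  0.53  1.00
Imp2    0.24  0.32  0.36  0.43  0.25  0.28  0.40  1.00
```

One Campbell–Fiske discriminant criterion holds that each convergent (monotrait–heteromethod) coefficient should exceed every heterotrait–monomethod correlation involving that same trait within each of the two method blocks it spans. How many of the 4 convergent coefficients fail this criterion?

2

Checking each validity diagonal entry against its comparison values:
EE (methods 1·2): 0.53 vs {0.19, 0.15, 0.53, 0.56, 0.40, 0.25} → fail.
Per (methods 1·2): 0.72 vs {0.19, 0.15, 0.53, 0.53, 0.34, 0.28} → pass.
Con (methods 1·2): 0.69 vs {0.53, 0.56, 0.53, 0.53, 0.43, 0.40} → pass.
Imp (methods 1·2): 0.43 vs {0.40, 0.25, 0.34, 0.28, 0.43, 0.40} → fail.
2 of 4 fail.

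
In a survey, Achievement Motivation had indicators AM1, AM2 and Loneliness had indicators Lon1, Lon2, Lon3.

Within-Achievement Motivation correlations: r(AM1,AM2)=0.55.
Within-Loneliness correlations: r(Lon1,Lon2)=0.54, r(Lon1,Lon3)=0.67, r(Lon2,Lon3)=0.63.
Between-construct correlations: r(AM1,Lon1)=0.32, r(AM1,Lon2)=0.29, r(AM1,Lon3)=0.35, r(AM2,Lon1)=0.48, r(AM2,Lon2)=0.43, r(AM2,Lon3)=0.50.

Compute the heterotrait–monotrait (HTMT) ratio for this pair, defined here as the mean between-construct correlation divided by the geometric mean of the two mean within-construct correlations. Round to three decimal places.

Mean heterotrait r = 2.37/6 = 0.3950.
Mean within-AM = 0.55/1 = 0.5500; mean within-Lon = 1.84/3 = 0.6133.
Geometric mean = √(0.5500 × 0.6133) = 0.5808.
HTMT = 0.3950 / 0.5808 = 0.680.

0.680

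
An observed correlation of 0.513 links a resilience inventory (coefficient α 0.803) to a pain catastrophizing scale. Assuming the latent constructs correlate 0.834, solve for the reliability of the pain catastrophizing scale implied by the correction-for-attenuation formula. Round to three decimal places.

0.471

r_true = r_obs / √(r_xx · r_yy) ⇒ 0.834 = 0.513 / √(0.803 · r_yy).
√(0.803 · r_yy) = 0.513 / 0.834 = 0.6151; 0.803 · r_yy = 0.3783; r_yy = 0.3783 / 0.803 ≈ 0.471.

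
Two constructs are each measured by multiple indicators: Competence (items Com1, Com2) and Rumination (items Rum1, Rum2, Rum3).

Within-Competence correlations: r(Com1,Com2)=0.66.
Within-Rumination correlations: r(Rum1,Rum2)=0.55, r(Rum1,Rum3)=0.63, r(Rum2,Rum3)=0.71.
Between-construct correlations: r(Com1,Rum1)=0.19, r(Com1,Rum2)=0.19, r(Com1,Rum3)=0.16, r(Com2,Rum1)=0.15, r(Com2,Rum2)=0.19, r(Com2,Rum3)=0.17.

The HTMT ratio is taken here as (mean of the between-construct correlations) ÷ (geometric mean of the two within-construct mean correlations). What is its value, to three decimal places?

0.271

Between-construct mean = 1.05/6 = 0.1750.
Mean within-Com = 0.66/1 = 0.6600; mean within-Rum = 1.89/3 = 0.6300.
Geometric mean = √(0.6600 × 0.6300) = 0.6448.
HTMT = 0.1750 / 0.6448 = 0.271.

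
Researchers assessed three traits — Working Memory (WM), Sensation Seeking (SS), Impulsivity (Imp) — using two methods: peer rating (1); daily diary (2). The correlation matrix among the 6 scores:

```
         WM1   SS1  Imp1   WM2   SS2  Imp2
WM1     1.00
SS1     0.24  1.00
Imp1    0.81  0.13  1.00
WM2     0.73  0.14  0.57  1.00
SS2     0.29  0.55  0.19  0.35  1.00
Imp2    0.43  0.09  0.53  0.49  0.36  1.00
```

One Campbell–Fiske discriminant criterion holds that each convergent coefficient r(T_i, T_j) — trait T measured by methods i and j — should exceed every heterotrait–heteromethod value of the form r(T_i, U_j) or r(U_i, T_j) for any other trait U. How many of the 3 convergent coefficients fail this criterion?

1

Each convergent coefficient versus the relevant comparison correlations:
WM (methods 1·2): 0.73 vs {0.29, 0.14, 0.43, 0.57} → pass.
SS (methods 1·2): 0.55 vs {0.14, 0.29, 0.09, 0.19} → pass.
Imp (methods 1·2): 0.53 vs {0.57, 0.43, 0.19, 0.09} → fail.
1 of 3 fail.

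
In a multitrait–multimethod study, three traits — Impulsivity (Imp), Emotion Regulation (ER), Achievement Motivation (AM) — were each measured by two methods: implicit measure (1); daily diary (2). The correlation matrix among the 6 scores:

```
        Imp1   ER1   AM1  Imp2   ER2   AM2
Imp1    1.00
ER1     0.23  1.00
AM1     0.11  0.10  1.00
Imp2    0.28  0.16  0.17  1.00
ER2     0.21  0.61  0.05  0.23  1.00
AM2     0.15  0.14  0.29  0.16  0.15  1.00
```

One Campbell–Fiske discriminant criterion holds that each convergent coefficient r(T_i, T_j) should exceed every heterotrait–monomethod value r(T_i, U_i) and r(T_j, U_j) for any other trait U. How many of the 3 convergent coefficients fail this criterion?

Checking each validity diagonal entry against its comparison values:
Imp (methods 1·2): 0.28 vs {0.23, 0.23, 0.11, 0.16} → pass.
ER (methods 1·2): 0.61 vs {0.23, 0.23, 0.10, 0.15} → pass.
AM (methods 1·2): 0.29 vs {0.11, 0.16, 0.10, 0.15} → pass.
0 of 3 fail.

0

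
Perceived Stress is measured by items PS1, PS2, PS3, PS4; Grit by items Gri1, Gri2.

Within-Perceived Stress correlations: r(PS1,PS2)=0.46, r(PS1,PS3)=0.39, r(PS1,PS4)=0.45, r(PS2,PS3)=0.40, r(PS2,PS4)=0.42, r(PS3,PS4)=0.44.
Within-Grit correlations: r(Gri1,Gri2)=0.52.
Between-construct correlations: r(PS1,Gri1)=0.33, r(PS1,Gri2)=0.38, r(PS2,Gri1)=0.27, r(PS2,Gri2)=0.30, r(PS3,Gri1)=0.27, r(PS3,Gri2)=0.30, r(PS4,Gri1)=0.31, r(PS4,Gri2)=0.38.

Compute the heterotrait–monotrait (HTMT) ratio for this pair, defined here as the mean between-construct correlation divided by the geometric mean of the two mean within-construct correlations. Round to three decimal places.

0.674

Mean heterotrait r = 2.54/8 = 0.3175.
Mean within-PS = 2.56/6 = 0.4267; mean within-Gri = 0.52/1 = 0.5200.
Geometric mean = √(0.4267 × 0.5200) = 0.4710.
HTMT = 0.3175 / 0.4710 = 0.674.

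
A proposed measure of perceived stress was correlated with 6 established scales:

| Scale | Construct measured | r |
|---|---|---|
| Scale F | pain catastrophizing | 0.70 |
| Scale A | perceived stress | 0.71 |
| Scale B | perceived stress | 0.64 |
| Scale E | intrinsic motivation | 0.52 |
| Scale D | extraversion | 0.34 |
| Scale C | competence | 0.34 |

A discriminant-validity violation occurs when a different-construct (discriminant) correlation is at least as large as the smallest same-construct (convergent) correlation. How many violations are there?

Convergent (same construct = perceived stress): Scale A, Scale B.
Smallest convergent = 0.64. Discriminant values: 0.70, 0.52, 0.34, 0.34; count ≥ 0.64 → 1.

1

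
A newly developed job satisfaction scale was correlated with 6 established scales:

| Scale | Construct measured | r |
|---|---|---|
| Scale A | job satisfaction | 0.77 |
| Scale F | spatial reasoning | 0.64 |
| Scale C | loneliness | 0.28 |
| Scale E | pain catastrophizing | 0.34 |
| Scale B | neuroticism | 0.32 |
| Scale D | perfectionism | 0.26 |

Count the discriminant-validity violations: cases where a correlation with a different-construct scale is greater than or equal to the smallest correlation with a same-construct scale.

Convergent (same construct = job satisfaction): Scale A.
Smallest convergent = 0.77. Discriminant values: 0.64, 0.28, 0.34, 0.32, 0.26; count ≥ 0.77 → 0.

0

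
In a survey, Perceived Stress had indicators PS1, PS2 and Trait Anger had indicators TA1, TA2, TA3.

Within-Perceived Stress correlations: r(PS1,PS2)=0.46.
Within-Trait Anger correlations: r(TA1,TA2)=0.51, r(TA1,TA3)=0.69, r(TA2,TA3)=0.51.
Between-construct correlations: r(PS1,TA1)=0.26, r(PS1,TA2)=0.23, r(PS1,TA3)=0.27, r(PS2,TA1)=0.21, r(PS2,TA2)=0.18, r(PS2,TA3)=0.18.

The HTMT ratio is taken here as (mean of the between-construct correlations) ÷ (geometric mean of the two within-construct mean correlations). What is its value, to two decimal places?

Between-construct mean = 1.33/6 = 0.2217.
Mean within-PS = 0.46/1 = 0.4600; mean within-TA = 1.71/3 = 0.5700.
Geometric mean = √(0.4600 × 0.5700) = 0.5121.
HTMT = 0.2217 / 0.5121 = 0.43.

0.43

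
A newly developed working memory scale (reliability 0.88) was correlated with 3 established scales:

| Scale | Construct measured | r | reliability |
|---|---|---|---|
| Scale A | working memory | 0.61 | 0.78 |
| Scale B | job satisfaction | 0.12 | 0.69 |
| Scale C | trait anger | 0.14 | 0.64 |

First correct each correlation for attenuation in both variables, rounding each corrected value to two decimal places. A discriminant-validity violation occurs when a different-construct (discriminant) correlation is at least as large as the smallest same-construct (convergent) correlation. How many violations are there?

0

Disattenuated r (r / √(r_scale · r_new)):
  Scale A (conv): 0.61 / √(0.78·0.88) = 0.74
  Scale B (disc): 0.12 / √(0.69·0.88) = 0.15
  Scale C (disc): 0.14 / √(0.64·0.88) = 0.19
Smallest convergent = 0.74. Discriminant values: 0.15, 0.19; count ≥ 0.74 → 0.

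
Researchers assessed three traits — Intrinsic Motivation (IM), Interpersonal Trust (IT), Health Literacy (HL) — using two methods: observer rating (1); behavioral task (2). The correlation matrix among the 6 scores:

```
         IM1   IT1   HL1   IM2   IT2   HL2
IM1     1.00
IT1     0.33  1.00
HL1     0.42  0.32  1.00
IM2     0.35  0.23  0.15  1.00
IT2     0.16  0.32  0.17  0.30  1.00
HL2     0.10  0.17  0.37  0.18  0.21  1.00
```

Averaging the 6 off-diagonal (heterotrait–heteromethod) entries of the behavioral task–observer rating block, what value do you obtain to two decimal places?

HTHM values (method 2 × method 1): 0.23, 0.15, 0.16, 0.17, 0.10, 0.17; mean = 0.98/6 = 0.16.

0.16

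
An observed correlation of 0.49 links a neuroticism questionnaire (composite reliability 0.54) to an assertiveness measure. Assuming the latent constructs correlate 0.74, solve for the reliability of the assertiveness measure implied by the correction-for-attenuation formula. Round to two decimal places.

0.81

r_true = r_obs / √(r_xx · r_yy) ⇒ 0.74 = 0.49 / √(0.54 · r_yy).
√(0.54 · r_yy) = 0.49 / 0.74 = 0.6622; 0.54 · r_yy = 0.4385; r_yy = 0.4385 / 0.54 ≈ 0.81.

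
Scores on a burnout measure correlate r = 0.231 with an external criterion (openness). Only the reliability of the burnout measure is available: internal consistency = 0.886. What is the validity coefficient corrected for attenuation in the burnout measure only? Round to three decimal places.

0.245

Single correction: r_c = r_obs / √r_xx = 0.231 / √0.886 = 0.231 / 0.9413 ≈ 0.245.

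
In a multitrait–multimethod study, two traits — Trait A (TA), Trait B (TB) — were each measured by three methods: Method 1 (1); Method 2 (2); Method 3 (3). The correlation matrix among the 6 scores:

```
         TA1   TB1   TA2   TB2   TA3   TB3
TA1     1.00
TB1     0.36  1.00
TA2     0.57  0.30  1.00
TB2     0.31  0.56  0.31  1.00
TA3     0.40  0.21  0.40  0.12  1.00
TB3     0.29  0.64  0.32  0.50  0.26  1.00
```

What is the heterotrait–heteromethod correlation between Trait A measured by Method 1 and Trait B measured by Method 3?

0.29

Different traits and methods: r(TA1, TB3) = 0.29.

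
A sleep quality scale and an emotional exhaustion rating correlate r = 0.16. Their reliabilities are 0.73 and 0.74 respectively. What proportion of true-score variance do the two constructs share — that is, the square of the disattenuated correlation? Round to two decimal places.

Disattenuated r = 0.16 / √(0.73 × 0.74) = 0.16 / 0.7350 = 0.2177.
Shared true-score variance = 0.2177² = 0.0474 ≈ 0.05.

0.05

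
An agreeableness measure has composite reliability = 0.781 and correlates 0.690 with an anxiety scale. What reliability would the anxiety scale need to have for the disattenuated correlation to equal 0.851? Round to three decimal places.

r_true = r_obs / √(r_xx · r_yy) ⇒ 0.851 = 0.690 / √(0.781 · r_yy).
√(0.781 · r_yy) = 0.690 / 0.851 = 0.8108; 0.781 · r_yy = 0.6574; r_yy = 0.6574 / 0.781 ≈ 0.842.

0.842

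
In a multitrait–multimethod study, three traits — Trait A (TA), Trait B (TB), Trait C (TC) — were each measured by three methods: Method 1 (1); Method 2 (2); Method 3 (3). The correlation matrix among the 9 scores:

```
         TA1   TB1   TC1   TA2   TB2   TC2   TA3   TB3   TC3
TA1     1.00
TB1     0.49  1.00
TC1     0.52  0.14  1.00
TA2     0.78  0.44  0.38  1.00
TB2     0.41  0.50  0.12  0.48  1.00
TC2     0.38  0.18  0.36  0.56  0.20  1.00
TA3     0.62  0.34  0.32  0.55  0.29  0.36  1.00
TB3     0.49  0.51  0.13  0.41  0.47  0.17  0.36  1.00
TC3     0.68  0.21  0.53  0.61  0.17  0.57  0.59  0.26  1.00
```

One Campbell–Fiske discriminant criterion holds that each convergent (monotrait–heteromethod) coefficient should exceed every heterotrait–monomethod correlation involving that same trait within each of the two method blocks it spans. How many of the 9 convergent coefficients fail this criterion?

Checking each validity diagonal entry against its comparison values:
TA (methods 1·2): 0.78 vs {0.49, 0.48, 0.52, 0.56} → pass.
TA (methods 1·3): 0.62 vs {0.49, 0.36, 0.52, 0.59} → pass.
TA (methods 2·3): 0.55 vs {0.48, 0.36, 0.56, 0.59} → fail.
TB (methods 1·2): 0.50 vs {0.49, 0.48, 0.14, 0.20} → pass.
TB (methods 1·3): 0.51 vs {0.49, 0.36, 0.14, 0.26} → pass.
TB (methods 2·3): 0.47 vs {0.48, 0.36, 0.20, 0.26} → fail.
TC (methods 1·2): 0.36 vs {0.52, 0.56, 0.14, 0.20} → fail.
TC (methods 1·3): 0.53 vs {0.52, 0.59, 0.14, 0.26} → fail.
TC (methods 2·3): 0.57 vs {0.56, 0.59, 0.20, 0.26} → fail.
5 of 9 fail.

5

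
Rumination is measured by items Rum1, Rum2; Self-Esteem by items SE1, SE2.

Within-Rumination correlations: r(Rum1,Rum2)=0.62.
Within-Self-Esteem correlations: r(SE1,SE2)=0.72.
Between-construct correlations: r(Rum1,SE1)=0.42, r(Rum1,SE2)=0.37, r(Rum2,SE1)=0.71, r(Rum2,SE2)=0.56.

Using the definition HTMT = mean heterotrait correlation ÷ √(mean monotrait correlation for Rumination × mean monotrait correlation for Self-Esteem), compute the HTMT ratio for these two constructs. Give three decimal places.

0.771

Between-construct mean = 2.06/4 = 0.5150.
Mean within-Rum = 0.62/1 = 0.6200; mean within-SE = 0.72/1 = 0.7200.
Geometric mean = √(0.6200 × 0.7200) = 0.6681.
HTMT = 0.5150 / 0.6681 = 0.771.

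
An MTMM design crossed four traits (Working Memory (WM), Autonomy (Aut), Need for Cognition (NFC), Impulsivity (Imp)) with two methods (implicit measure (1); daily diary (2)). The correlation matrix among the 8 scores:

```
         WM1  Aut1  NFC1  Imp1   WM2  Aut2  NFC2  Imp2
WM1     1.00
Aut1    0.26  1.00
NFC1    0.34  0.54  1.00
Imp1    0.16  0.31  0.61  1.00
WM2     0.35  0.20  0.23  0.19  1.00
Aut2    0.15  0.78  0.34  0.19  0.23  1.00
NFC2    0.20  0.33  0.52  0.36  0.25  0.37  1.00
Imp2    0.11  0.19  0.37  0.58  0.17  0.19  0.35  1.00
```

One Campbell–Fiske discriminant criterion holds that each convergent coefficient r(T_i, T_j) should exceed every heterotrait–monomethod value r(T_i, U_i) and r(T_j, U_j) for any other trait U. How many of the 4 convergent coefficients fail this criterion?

2

Convergent coefficients and their comparison sets:
WM (methods 1·2): 0.35 vs {0.26, 0.23, 0.34, 0.25, 0.16, 0.17} → pass.
Aut (methods 1·2): 0.78 vs {0.26, 0.23, 0.54, 0.37, 0.31, 0.19} → pass.
NFC (methods 1·2): 0.52 vs {0.34, 0.25, 0.54, 0.37, 0.61, 0.35} → fail.
Imp (methods 1·2): 0.58 vs {0.16, 0.17, 0.31, 0.19, 0.61, 0.35} → fail.
2 of 4 fail.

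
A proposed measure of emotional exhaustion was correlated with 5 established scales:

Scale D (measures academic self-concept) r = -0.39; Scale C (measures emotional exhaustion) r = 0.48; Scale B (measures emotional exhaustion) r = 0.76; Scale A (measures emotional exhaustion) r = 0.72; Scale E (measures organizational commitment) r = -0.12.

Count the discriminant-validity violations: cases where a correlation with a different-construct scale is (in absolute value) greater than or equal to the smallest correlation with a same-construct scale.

0

Convergent (same construct = emotional exhaustion): Scale C, Scale B, Scale A.
Smallest convergent = 0.48. Discriminant |r|: 0.39, 0.12; count ≥ 0.48 → 0.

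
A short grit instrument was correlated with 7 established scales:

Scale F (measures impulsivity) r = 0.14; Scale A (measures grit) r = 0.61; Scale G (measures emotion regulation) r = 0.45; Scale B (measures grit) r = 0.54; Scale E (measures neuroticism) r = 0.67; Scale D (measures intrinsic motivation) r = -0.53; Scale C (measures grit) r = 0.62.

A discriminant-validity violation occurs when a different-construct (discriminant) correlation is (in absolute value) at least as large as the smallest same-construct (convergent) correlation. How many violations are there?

Convergent (same construct = grit): Scale A, Scale B, Scale C.
Smallest convergent = 0.54. Discriminant |r|: 0.14, 0.45, 0.67, 0.53; count ≥ 0.54 → 1.

1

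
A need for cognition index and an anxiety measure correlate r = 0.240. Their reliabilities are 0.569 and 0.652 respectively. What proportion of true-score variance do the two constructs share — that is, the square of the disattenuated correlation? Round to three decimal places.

0.155

Disattenuated r = 0.240 / √(0.569 × 0.652) = 0.240 / 0.6091 = 0.3940.
Shared true-score variance = 0.3940² = 0.1552 ≈ 0.155.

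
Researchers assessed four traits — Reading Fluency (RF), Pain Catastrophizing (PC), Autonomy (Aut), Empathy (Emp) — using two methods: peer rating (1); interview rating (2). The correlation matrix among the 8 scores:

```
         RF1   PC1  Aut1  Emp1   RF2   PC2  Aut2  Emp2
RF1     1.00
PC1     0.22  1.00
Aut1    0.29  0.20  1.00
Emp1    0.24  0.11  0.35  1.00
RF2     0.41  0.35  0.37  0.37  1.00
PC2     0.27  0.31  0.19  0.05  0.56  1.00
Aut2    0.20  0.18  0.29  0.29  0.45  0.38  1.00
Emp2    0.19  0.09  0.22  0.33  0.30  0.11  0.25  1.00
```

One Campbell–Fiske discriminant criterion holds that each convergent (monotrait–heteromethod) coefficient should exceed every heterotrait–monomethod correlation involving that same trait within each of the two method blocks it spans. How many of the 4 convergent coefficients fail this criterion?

4

Convergent coefficients and their comparison sets:
RF (methods 1·2): 0.41 vs {0.22, 0.56, 0.29, 0.45, 0.24, 0.30} → fail.
PC (methods 1·2): 0.31 vs {0.22, 0.56, 0.20, 0.38, 0.11, 0.11} → fail.
Aut (methods 1·2): 0.29 vs {0.29, 0.45, 0.20, 0.38, 0.35, 0.25} → fail.
Emp (methods 1·2): 0.33 vs {0.24, 0.30, 0.11, 0.11, 0.35, 0.25} → fail.
4 of 4 fail.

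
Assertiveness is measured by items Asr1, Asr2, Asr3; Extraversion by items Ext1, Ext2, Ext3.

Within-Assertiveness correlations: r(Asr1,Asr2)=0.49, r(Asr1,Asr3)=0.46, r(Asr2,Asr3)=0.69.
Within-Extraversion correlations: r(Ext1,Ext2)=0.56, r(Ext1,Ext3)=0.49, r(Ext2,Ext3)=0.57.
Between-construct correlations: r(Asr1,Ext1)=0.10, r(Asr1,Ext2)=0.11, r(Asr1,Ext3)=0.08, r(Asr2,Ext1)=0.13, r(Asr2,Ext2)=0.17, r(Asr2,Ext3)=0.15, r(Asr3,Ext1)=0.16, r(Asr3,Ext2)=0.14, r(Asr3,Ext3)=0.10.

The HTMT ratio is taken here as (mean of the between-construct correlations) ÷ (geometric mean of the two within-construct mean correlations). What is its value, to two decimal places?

0.23

Between-construct mean = 1.14/9 = 0.1267.
Mean within-Asr = 1.64/3 = 0.5467; mean within-Ext = 1.62/3 = 0.5400.
Geometric mean = √(0.5467 × 0.5400) = 0.5433.
HTMT = 0.1267 / 0.5433 = 0.23.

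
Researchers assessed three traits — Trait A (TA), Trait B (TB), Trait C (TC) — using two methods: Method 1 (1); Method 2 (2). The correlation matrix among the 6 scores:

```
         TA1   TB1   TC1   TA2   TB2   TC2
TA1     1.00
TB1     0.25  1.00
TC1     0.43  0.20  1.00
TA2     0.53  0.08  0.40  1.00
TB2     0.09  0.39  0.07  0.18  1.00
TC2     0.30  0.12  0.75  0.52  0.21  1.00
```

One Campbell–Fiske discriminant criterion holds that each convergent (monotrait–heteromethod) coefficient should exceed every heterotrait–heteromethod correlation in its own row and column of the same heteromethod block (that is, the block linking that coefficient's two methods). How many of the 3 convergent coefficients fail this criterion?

0

Each convergent coefficient versus the relevant comparison correlations:
TA (methods 1·2): 0.53 vs {0.09, 0.08, 0.30, 0.40} → pass.
TB (methods 1·2): 0.39 vs {0.08, 0.09, 0.12, 0.07} → pass.
TC (methods 1·2): 0.75 vs {0.40, 0.30, 0.07, 0.12} → pass.
0 of 3 fail.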